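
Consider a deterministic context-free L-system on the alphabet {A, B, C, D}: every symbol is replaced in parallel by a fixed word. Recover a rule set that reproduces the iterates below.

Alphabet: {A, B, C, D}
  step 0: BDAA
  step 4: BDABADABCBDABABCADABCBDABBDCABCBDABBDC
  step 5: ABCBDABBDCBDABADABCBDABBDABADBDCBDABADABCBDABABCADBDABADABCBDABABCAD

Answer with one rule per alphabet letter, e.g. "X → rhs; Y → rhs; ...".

  step 4 ⇒ step 5: BDABADABCBDABABCADABCBDABBDCABCBDABBDC ⇒ AB·C·BD·AB·BD·C·BD·AB·AD·AB·C·BD·AB·BD·AB·AD·BD·C·BD·AB·AD·AB·C·BD·AB·AB·C·AD·BD·AB·AD·AB·C·BD·AB·AB·C·AD
    A ↦ BD
    B ↦ AB
    C ↦ AD
    D ↦ C

A->BD, B->AB, C->AD, D->C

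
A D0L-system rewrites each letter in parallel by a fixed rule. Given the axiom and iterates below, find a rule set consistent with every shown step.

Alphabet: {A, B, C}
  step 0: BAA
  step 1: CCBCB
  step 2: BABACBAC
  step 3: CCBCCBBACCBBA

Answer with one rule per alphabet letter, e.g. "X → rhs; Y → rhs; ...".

  step 2 ⇒ step 3: BABACBAC ⇒ C·CB·C·CB·BA·C·CB·BA
    A ↦ CB
    B ↦ C
    C ↦ BA

A->CB, B->C, C->BA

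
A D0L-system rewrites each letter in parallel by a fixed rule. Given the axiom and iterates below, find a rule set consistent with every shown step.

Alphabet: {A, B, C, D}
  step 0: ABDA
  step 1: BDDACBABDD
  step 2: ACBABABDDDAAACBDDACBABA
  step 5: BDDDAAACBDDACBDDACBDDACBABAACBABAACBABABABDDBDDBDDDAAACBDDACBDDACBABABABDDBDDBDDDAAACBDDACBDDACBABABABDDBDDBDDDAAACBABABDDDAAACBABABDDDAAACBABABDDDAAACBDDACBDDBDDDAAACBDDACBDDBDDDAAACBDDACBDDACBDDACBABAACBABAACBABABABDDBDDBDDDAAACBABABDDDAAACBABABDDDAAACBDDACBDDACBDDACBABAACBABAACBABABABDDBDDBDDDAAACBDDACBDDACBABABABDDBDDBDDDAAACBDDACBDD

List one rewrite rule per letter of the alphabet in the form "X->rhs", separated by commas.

  step 1 ⇒ step 2: BDDACBABDD ⇒ AC·BA·BA·BDD·DAA·AC·BDD·AC·BA·BA
    A ↦ BDD
    B ↦ AC
    C ↦ DAA
    D ↦ BA

A->BDD, B->AC, C->DAA, D->BA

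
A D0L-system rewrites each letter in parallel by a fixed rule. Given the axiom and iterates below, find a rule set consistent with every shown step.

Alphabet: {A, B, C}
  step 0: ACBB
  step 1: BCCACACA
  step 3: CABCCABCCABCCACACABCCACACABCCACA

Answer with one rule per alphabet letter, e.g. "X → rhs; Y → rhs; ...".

  step 0 ⇒ step 1: ACBB ⇒ BC·CA·CA·CA
    A ↦ BC
    B ↦ CA
    C ↦ CA

A->BC, B->CA, C->CA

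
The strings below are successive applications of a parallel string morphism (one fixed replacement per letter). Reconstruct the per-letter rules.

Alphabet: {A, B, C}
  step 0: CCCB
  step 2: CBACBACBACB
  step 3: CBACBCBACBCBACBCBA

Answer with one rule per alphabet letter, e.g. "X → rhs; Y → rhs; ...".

A->CB, B->A, C->CB

  step 2 ⇒ step 3: CBACBACBACB ⇒ CB·A·CB·CB·A·CB·CB·A·CB·CB·A
    A ↦ CB
    B ↦ A
    C ↦ CB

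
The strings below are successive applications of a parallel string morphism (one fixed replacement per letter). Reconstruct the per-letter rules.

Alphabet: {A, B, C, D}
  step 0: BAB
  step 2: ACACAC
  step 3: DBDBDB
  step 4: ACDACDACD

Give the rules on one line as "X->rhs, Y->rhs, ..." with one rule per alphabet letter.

  step 3 ⇒ step 4: DBDBDB ⇒ AC·D·AC·D·AC·D
    B ↦ D
    D ↦ AC
  step 2 ⇒ step 3: ACACAC ⇒ D·B·D·B·D·B
    A ↦ D
  step 2 ⇒ step 3: ACACAC ⇒ D·B·D·B·D·B
    C ↦ B

A->D, B->D, C->B, D->AC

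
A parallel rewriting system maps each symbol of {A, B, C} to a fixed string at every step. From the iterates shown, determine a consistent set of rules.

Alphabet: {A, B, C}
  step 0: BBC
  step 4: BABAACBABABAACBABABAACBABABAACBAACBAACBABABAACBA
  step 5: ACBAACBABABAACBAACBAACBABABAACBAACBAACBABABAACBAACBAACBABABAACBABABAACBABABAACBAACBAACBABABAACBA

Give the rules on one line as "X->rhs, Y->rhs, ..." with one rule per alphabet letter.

A->BA, B->AC, C->BA

  step 4 ⇒ step 5: BABAACBABABAACBABABAACBABABAACBAACBAACBABABAACBA ⇒ AC·BA·AC·BA·BA·BA·AC·BA·AC·BA·AC·BA·BA·BA·AC·BA·AC·BA·AC·BA·BA·BA·AC·BA·AC·BA·AC·BA·BA·BA·AC·BA·BA·BA·AC·BA·BA·BA·AC·BA·AC·BA·AC·BA·BA·BA·AC·BA
    A ↦ BA
    B ↦ AC
    C ↦ BA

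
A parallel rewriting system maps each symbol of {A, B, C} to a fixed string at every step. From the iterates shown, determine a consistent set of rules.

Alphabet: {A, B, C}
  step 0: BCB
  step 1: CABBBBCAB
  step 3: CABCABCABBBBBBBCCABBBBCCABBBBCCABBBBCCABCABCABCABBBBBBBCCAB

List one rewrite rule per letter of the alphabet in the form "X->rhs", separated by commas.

  step 0 ⇒ step 1: BCB ⇒ CAB·BBB·CAB
    B ↦ CAB
    C ↦ BBB
    A ↦ C  (constrained at step 1)

A->C, B->CAB, C->BBB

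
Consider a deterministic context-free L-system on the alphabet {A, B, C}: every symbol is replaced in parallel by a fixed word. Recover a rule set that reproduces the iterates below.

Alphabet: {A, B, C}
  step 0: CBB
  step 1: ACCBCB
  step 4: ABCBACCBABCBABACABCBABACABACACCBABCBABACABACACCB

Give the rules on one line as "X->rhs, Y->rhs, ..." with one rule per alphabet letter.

  step 0 ⇒ step 1: CBB ⇒ AC·CB·CB
    B ↦ CB
    C ↦ AC
    A ↦ AB  (constrained at step 1)

A->AB, B->CB, C->AC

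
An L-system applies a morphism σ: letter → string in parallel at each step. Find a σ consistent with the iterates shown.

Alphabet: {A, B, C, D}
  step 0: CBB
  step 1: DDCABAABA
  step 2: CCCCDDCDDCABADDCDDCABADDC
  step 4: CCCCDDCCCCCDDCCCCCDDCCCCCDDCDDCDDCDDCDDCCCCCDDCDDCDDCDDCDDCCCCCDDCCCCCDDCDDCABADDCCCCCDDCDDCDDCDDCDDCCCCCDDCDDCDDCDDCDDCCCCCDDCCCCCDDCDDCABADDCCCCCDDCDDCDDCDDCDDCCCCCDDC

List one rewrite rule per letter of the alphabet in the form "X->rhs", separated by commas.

A->DDC, B->ABA, C->DDC, D->CC

  step 1 ⇒ step 2: DDCABAABA ⇒ CC·CC·DDC·DDC·ABA·DDC·DDC·ABA·DDC
    A ↦ DDC
    B ↦ ABA
    C ↦ DDC
    D ↦ CC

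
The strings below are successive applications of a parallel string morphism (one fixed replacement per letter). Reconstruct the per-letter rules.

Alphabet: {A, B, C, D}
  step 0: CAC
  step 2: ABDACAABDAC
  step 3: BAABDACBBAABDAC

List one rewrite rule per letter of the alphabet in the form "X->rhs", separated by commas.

  step 2 ⇒ step 3: ABDACAABDAC ⇒ B·A·A·B·DAC·B·B·A·A·B·DAC
    A ↦ B
    B ↦ A
    C ↦ DAC
    D ↦ A

A->B, B->A, C->DAC, D->A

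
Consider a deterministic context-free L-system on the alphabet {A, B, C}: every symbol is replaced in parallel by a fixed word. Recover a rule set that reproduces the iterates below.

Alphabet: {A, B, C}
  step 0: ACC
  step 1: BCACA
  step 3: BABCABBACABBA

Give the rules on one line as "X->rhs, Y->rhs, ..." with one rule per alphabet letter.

  step 0 ⇒ step 1: ACC ⇒ B·CA·CA
    A ↦ B
    C ↦ CA
    B ↦ BA  (constrained at step 1)

A->B, B->BA, C->CA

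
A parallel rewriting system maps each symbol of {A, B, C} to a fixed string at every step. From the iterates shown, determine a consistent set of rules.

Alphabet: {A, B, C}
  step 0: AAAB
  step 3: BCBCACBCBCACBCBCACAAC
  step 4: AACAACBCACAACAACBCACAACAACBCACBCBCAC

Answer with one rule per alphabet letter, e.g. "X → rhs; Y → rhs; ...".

A->BC, B->A, C->AC

  step 3 ⇒ step 4: BCBCACBCBCACBCBCACAAC ⇒ A·AC·A·AC·BC·AC·A·AC·A·AC·BC·AC·A·AC·A·AC·BC·AC·BC·BC·AC
    A ↦ BC
    B ↦ A
    C ↦ AC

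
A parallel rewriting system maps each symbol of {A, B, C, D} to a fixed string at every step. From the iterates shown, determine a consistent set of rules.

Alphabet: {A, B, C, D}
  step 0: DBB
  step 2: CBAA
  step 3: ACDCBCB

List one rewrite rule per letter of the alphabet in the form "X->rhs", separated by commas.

  step 2 ⇒ step 3: CBAA ⇒ AC·D·CB·CB
    A ↦ CB
    B ↦ D
    C ↦ AC
    D ↦ A  (constrained at step 0)

A->CB, B->D, C->AC, D->A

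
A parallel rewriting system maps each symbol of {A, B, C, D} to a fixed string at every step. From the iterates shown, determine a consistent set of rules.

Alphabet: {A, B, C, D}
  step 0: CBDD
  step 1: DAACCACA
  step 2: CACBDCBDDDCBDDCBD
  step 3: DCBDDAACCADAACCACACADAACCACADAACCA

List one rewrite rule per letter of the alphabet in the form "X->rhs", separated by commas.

A->CBD, B->AAC, C->D, D->CA

  step 2 ⇒ step 3: CACBDCBDDDCBDDCBD ⇒ D·CBD·D·AAC·CA·D·AAC·CA·CA·CA·D·AAC·CA·CA·D·AAC·CA
    A ↦ CBD
    B ↦ AAC
    C ↦ D
    D ↦ CA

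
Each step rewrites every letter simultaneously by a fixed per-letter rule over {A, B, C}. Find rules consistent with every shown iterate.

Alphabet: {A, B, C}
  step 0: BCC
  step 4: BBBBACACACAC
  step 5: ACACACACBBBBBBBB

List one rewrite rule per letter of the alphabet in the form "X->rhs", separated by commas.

A->B, B->AC, C->B

  step 4 ⇒ step 5: BBBBACACACAC ⇒ AC·AC·AC·AC·B·B·B·B·B·B·B·B
    A ↦ B
    B ↦ AC
    C ↦ B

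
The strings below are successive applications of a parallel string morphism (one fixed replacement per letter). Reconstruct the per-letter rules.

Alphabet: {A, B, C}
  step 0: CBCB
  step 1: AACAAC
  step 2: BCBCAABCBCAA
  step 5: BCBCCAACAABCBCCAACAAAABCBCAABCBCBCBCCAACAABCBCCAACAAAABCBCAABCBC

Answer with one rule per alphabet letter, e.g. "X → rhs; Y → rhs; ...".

A->BC, B->C, C->AA

  step 1 ⇒ step 2: AACAAC ⇒ BC·BC·AA·BC·BC·AA
    A ↦ BC
    C ↦ AA
  step 0 ⇒ step 1: CBCB ⇒ AA·C·AA·C
    B ↦ C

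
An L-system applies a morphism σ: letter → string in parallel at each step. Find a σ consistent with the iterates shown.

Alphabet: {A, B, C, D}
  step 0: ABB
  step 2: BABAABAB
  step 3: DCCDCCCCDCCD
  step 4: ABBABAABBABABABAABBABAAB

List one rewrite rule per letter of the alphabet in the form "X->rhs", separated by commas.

A->CC, B->D, C->BA, D->AB

  step 3 ⇒ step 4: DCCDCCCCDCCD ⇒ AB·BA·BA·AB·BA·BA·BA·BA·AB·BA·BA·AB
    C ↦ BA
    D ↦ AB
  step 2 ⇒ step 3: BABAABAB ⇒ D·CC·D·CC·CC·D·CC·D
    A ↦ CC
  step 2 ⇒ step 3: BABAABAB ⇒ D·CC·D·CC·CC·D·CC·D
    B ↦ D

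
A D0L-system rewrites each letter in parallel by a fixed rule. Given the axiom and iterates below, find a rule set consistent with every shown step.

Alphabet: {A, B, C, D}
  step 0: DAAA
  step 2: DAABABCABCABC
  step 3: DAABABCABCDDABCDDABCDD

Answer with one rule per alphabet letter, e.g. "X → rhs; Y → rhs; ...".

  step 2 ⇒ step 3: DAABABCABCABC ⇒ DA·AB·AB·C·AB·C·DD·AB·C·DD·AB·C·DD
    A ↦ AB
    B ↦ C
    C ↦ DD
    D ↦ DA

A->AB, B->C, C->DD, D->DA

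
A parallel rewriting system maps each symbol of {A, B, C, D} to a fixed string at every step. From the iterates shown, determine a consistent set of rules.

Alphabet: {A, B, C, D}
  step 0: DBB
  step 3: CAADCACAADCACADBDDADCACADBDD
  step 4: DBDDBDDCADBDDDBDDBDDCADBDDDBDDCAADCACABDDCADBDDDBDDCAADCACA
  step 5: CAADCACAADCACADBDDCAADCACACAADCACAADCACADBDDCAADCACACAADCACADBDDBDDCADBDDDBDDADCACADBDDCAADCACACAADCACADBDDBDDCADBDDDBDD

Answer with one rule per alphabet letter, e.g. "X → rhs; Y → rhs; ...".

A->BDD, B->AD, C->D, D->CA

  step 4 ⇒ step 5: DBDDBDDCADBDDDBDDBDDCADBDDDBDDCAADCACABDDCADBDDDBDDCAADCACA ⇒ CA·AD·CA·CA·AD·CA·CA·D·BDD·CA·AD·CA·CA·CA·AD·CA·CA·AD·CA·CA·D·BDD·CA·AD·CA·CA·CA·AD·CA·CA·D·BDD·BDD·CA·D·BDD·D·BDD·AD·CA·CA·D·BDD·CA·AD·CA·CA·CA·AD·CA·CA·D·BDD·BDD·CA·D·BDD·D·BDD
    A ↦ BDD
    B ↦ AD
    C ↦ D
    D ↦ CA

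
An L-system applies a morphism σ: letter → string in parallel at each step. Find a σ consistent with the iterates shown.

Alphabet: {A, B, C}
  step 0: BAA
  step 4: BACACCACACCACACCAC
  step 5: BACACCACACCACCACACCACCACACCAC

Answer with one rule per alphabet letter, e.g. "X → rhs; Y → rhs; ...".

A->C, B->BA, C->AC

  step 4 ⇒ step 5: BACACCACACCACACCAC ⇒ BA·C·AC·C·AC·AC·C·AC·C·AC·AC·C·AC·C·AC·AC·C·AC
    A ↦ C
    B ↦ BA
    C ↦ AC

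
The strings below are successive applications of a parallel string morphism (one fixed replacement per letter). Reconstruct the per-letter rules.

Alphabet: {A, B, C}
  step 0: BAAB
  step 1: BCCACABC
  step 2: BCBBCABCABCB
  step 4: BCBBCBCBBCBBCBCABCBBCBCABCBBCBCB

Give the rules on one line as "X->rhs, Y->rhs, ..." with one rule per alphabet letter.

A->CA, B->BC, C->B

  step 1 ⇒ step 2: BCCACABC ⇒ BC·B·B·CA·B·CA·BC·B
    A ↦ CA
    B ↦ BC
    C ↦ B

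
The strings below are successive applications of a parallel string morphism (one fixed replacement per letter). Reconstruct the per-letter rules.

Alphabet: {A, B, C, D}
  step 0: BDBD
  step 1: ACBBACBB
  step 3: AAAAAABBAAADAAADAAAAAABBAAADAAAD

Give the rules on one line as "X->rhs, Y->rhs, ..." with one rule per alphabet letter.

  step 0 ⇒ step 1: BDBD ⇒ AC·BB·AC·BB
    B ↦ AC
    D ↦ BB
    A ↦ AA  (constrained at step 1)
    C ↦ AD  (constrained at step 1)

A->AA, B->AC, C->AD, D->BB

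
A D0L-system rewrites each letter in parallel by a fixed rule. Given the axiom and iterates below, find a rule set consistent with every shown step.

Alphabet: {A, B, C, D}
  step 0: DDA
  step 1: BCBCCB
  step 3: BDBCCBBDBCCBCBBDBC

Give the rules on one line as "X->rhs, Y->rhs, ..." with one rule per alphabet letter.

A->CB, B->BD, C->A, D->BC

  step 0 ⇒ step 1: DDA ⇒ BC·BC·CB
    A ↦ CB
    D ↦ BC
    B ↦ BD  (constrained at step 1)
    C ↦ A  (constrained at step 1)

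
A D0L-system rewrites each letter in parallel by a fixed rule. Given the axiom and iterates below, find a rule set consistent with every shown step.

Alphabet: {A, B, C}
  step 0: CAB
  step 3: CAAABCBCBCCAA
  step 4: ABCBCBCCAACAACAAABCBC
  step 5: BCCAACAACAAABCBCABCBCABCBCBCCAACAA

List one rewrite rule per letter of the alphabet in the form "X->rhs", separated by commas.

A->BC, B->CA, C->A

  step 4 ⇒ step 5: ABCBCBCCAACAACAAABCBC ⇒ BC·CA·A·CA·A·CA·A·A·BC·BC·A·BC·BC·A·BC·BC·BC·CA·A·CA·A
    A ↦ BC
    B ↦ CA
    C ↦ A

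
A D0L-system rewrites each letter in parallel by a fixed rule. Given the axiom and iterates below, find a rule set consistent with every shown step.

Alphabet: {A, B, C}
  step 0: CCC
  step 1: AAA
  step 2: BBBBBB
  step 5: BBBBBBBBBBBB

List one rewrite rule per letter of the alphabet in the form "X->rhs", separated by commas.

A->BB, B->C, C->A

  step 1 ⇒ step 2: AAA ⇒ BB·BB·BB
    A ↦ BB
    B ↦ C  (constrained at step 2)
  step 0 ⇒ step 1: CCC ⇒ A·A·A
    C ↦ A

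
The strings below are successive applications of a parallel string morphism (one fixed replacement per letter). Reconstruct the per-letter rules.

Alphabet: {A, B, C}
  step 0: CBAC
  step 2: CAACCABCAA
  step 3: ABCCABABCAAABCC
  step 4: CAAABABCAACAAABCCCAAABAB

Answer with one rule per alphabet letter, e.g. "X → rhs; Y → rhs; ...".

  step 3 ⇒ step 4: ABCCABABCAAABCC ⇒ C·AA·AB·AB·C·AA·C·AA·AB·C·C·C·AA·AB·AB
    A ↦ C
    B ↦ AA
    C ↦ AB

A->C, B->AA, C->AB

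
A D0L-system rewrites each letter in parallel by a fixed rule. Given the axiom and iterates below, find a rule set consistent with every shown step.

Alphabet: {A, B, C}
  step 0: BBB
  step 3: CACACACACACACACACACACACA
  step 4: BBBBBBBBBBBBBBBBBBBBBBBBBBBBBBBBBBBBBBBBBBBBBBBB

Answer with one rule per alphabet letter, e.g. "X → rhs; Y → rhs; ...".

A->BB, B->CA, C->BB

  step 3 ⇒ step 4: CACACACACACACACACACACACA ⇒ BB·BB·BB·BB·BB·BB·BB·BB·BB·BB·BB·BB·BB·BB·BB·BB·BB·BB·BB·BB·BB·BB·BB·BB
    A ↦ BB
    C ↦ BB
    B ↦ CA  (constrained at step 0)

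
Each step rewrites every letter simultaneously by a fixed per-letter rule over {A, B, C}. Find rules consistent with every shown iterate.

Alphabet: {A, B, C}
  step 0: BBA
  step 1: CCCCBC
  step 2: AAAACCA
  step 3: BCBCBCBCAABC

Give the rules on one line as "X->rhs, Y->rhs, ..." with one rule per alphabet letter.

  step 2 ⇒ step 3: AAAACCA ⇒ BC·BC·BC·BC·A·A·BC
    A ↦ BC
    C ↦ A
  step 0 ⇒ step 1: BBA ⇒ CC·CC·BC
    B ↦ CC

A->BC, B->CC, C->A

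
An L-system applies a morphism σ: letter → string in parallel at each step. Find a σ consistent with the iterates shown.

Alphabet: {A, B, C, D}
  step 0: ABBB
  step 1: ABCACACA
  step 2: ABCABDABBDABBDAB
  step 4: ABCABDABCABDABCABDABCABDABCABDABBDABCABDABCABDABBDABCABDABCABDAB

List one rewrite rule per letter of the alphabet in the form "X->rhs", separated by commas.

A->AB, B->CA, C->BD, D->BD

  step 1 ⇒ step 2: ABCACACA ⇒ AB·CA·BD·AB·BD·AB·BD·AB
    A ↦ AB
    B ↦ CA
    C ↦ BD
    D ↦ BD  (constrained at step 2)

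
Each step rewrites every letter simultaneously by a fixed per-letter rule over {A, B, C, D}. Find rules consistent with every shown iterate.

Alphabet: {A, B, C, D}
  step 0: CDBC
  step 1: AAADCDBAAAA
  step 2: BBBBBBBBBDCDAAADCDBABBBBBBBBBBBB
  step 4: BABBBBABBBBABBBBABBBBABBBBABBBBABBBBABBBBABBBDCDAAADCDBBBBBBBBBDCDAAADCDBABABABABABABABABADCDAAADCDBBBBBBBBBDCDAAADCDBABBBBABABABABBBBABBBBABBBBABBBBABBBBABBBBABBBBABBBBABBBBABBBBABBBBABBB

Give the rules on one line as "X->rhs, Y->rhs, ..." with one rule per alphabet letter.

  step 1 ⇒ step 2: AAADCDBAAAA ⇒ BBB·BBB·BBB·DCD·AAA·DCD·BA·BBB·BBB·BBB·BBB
    A ↦ BBB
    B ↦ BA
    C ↦ AAA
    D ↦ DCD

A->BBB, B->BA, C->AAA, D->DCD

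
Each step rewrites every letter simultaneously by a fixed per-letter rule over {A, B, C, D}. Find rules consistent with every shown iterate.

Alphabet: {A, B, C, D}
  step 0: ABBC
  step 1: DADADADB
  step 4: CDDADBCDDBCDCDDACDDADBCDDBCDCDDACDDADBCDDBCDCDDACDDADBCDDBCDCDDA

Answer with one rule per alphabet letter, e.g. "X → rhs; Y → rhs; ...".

  step 0 ⇒ step 1: ABBC ⇒ DA·DA·DA·DB
    A ↦ DA
    B ↦ DA
    C ↦ DB
    D ↦ CD  (constrained at step 1)

A->DA, B->DA, C->DB, D->CD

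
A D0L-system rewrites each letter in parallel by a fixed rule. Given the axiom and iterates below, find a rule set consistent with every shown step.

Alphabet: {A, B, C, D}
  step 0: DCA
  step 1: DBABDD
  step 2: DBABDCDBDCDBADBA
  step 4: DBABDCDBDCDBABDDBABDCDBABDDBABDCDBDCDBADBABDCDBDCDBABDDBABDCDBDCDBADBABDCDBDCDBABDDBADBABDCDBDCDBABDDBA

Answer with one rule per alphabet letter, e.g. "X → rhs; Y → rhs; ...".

  step 1 ⇒ step 2: DBABDD ⇒ DBA·BDC·D·BDC·DBA·DBA
    A ↦ D
    B ↦ BDC
    D ↦ DBA
  step 0 ⇒ step 1: DCA ⇒ DBA·BD·D
    C ↦ BD

A->D, B->BDC, C->BD, D->DBA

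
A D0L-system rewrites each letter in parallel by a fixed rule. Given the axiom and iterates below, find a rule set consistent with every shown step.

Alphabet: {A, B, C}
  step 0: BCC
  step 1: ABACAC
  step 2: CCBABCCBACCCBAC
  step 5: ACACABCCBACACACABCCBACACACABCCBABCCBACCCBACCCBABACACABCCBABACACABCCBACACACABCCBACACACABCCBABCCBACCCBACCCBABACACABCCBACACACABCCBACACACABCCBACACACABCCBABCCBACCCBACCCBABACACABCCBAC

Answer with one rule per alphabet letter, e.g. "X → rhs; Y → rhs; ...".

A->CCB, B->AB, C->AC

  step 1 ⇒ step 2: ABACAC ⇒ CCB·AB·CCB·AC·CCB·AC
    A ↦ CCB
    B ↦ AB
    C ↦ AC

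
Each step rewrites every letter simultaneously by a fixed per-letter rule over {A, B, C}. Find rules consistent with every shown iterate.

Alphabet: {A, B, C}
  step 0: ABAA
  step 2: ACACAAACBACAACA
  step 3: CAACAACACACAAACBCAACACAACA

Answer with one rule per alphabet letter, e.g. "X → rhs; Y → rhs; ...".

  step 2 ⇒ step 3: ACACAAACBACAACA ⇒ CA·A·CA·A·CA·CA·CA·A·ACB·CA·A·CA·CA·A·CA
    A ↦ CA
    B ↦ ACB
    C ↦ A

A->CA, B->ACB, C->A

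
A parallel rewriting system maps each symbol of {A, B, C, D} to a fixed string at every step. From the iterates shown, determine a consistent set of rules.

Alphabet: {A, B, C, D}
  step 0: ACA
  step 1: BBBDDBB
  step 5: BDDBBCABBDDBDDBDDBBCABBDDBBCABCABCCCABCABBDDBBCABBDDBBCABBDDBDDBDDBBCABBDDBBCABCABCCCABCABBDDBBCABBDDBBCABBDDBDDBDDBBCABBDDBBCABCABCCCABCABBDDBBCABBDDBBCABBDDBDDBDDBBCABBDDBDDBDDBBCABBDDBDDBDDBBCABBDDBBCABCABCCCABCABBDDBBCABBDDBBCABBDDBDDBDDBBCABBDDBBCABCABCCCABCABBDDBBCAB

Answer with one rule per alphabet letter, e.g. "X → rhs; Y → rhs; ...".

  step 0 ⇒ step 1: ACA ⇒ BB·BDD·BB
    A ↦ BB
    C ↦ BDD
    B ↦ CAB  (constrained at step 1)
    D ↦ C  (constrained at step 1)

A->BB, B->CAB, C->BDD, D->C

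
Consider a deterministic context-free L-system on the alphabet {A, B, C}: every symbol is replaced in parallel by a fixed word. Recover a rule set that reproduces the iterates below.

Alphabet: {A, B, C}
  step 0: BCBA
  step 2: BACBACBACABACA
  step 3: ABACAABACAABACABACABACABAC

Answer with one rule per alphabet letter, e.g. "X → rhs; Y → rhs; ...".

A->BAC, B->A, C->A

  step 2 ⇒ step 3: BACBACBACABACA ⇒ A·BAC·A·A·BAC·A·A·BAC·A·BAC·A·BAC·A·BAC
    A ↦ BAC
    B ↦ A
    C ↦ A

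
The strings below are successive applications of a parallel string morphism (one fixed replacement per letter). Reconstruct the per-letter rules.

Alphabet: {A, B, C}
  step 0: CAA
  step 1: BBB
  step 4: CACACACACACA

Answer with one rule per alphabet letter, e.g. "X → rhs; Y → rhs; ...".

  step 0 ⇒ step 1: CAA ⇒ B·B·B
    A ↦ B
    C ↦ B
    B ↦ CA  (constrained at step 1)

A->B, B->CA, C->B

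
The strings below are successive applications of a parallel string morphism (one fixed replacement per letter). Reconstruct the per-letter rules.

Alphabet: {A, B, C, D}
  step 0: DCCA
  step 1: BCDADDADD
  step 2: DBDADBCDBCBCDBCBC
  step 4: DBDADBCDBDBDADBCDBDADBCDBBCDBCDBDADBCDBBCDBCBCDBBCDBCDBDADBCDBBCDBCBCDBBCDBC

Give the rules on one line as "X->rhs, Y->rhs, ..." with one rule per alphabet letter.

A->D, B->DB, C->DAD, D->BC

  step 1 ⇒ step 2: BCDADDADD ⇒ DB·DAD·BC·D·BC·BC·D·BC·BC
    A ↦ D
    B ↦ DB
    C ↦ DAD
    D ↦ BC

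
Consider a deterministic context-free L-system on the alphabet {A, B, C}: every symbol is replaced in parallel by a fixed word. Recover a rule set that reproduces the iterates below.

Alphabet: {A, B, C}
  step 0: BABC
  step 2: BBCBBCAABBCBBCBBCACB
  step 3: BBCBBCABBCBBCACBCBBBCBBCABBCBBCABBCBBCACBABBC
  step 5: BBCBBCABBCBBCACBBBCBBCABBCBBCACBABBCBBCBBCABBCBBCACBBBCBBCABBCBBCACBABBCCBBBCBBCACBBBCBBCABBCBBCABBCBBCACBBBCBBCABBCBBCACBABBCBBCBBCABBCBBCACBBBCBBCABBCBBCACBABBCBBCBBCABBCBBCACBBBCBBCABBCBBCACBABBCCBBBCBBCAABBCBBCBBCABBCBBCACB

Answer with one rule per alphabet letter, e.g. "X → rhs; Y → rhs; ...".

A->CB, B->BBC, C->A

  step 2 ⇒ step 3: BBCBBCAABBCBBCBBCACB ⇒ BBC·BBC·A·BBC·BBC·A·CB·CB·BBC·BBC·A·BBC·BBC·A·BBC·BBC·A·CB·A·BBC
    A ↦ CB
    B ↦ BBC
    C ↦ A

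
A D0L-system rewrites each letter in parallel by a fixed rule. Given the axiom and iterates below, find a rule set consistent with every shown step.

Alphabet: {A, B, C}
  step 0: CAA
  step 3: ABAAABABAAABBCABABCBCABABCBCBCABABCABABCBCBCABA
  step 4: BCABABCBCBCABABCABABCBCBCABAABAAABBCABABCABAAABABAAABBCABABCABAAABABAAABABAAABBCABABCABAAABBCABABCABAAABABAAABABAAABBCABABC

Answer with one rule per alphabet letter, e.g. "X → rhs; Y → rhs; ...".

  step 3 ⇒ step 4: ABAAABABAAABBCABABCBCABABCBCBCABABCABABCBCBCABA ⇒ BC·ABA·BC·BC·BC·ABA·BC·ABA·BC·BC·BC·ABA·ABA·AAB·BC·ABA·BC·ABA·AAB·ABA·AAB·BC·ABA·BC·ABA·AAB·ABA·AAB·ABA·AAB·BC·ABA·BC·ABA·AAB·BC·ABA·BC·ABA·AAB·ABA·AAB·ABA·AAB·BC·ABA·BC
    A ↦ BC
    B ↦ ABA
    C ↦ AAB

A->BC, B->ABA, C->AAB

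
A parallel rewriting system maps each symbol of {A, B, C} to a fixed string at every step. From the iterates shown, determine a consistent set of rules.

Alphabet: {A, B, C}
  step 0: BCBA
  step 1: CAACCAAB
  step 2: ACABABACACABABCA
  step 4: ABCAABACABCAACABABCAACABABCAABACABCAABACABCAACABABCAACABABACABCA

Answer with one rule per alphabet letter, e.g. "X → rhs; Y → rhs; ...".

  step 1 ⇒ step 2: CAACCAAB ⇒ AC·AB·AB·AC·AC·AB·AB·CA
    A ↦ AB
    B ↦ CA
    C ↦ AC

A->AB, B->CA, C->AC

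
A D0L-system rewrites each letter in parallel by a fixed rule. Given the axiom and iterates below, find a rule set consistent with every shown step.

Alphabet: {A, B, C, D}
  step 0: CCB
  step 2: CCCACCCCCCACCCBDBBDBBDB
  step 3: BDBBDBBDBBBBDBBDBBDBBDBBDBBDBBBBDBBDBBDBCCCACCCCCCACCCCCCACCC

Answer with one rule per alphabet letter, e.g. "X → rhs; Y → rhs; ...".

A->BB, B->CCC, C->BDB, D->A

  step 2 ⇒ step 3: CCCACCCCCCACCCBDBBDBBDB ⇒ BDB·BDB·BDB·BB·BDB·BDB·BDB·BDB·BDB·BDB·BB·BDB·BDB·BDB·CCC·A·CCC·CCC·A·CCC·CCC·A·CCC
    A ↦ BB
    B ↦ CCC
    C ↦ BDB
    D ↦ A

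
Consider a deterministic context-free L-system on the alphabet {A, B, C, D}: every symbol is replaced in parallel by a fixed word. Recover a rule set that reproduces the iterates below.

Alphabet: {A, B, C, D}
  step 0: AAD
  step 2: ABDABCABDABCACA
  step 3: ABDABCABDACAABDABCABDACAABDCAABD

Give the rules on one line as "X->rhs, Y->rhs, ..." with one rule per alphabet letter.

A->ABD, B->A, C->CA, D->BC

  step 2 ⇒ step 3: ABDABCABDABCACA ⇒ ABD·A·BC·ABD·A·CA·ABD·A·BC·ABD·A·CA·ABD·CA·ABD
    A ↦ ABD
    B ↦ A
    C ↦ CA
    D ↦ BC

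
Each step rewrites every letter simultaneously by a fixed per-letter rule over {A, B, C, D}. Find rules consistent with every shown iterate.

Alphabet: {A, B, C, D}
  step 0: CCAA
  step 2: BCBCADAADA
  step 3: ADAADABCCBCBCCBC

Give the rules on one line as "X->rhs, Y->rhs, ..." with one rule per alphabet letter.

  step 2 ⇒ step 3: BCBCADAADA ⇒ AD·A·AD·A·BC·C·BC·BC·C·BC
    A ↦ BC
    B ↦ AD
    C ↦ A
    D ↦ C

A->BC, B->AD, C->A, D->C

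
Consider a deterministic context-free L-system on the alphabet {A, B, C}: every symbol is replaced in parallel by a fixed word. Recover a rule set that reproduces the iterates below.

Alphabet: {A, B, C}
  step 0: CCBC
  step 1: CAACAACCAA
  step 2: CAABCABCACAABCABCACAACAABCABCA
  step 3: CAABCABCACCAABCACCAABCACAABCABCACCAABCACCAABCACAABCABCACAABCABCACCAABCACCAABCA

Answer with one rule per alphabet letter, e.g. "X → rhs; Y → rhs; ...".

  step 2 ⇒ step 3: CAABCABCACAABCABCACAACAABCABCA ⇒ CAA·BCA·BCA·C·CAA·BCA·C·CAA·BCA·CAA·BCA·BCA·C·CAA·BCA·C·CAA·BCA·CAA·BCA·BCA·CAA·BCA·BCA·C·CAA·BCA·C·CAA·BCA
    A ↦ BCA
    B ↦ C
    C ↦ CAA

A->BCA, B->C, C->CAA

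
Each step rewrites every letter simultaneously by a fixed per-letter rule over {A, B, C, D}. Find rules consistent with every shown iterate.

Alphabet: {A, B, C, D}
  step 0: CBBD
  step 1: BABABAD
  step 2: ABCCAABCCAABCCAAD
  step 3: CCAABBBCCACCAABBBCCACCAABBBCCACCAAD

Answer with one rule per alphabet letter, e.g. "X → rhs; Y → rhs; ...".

A->CCA, B->AB, C->B, D->AD

  step 2 ⇒ step 3: ABCCAABCCAABCCAAD ⇒ CCA·AB·B·B·CCA·CCA·AB·B·B·CCA·CCA·AB·B·B·CCA·CCA·AD
    A ↦ CCA
    B ↦ AB
    C ↦ B
    D ↦ AD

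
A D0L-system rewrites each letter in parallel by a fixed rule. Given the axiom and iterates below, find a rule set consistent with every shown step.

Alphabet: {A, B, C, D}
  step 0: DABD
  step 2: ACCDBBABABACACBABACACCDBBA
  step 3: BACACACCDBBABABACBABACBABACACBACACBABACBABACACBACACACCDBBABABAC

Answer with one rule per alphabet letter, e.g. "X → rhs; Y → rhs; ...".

  step 2 ⇒ step 3: ACCDBBABABACACBABACACCDBBA ⇒ BAC·AC·AC·CDB·BA·BA·BAC·BA·BAC·BA·BAC·AC·BAC·AC·BA·BAC·BA·BAC·AC·BAC·AC·AC·CDB·BA·BA·BAC
    A ↦ BAC
    B ↦ BA
    C ↦ AC
    D ↦ CDB

A->BAC, B->BA, C->AC, D->CDB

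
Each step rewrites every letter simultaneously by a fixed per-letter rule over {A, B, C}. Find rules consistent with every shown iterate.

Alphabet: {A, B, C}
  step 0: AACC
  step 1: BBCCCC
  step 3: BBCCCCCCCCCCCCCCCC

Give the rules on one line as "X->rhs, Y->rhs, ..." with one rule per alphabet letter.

  step 0 ⇒ step 1: AACC ⇒ B·B·CC·CC
    A ↦ B
    C ↦ CC
    B ↦ A  (constrained at step 1)

A->B, B->A, C->CC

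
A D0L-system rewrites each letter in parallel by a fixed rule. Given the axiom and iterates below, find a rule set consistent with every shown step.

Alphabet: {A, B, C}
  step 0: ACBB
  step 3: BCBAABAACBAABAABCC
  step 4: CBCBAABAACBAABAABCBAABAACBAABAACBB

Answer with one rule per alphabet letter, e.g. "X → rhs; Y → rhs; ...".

A->BAA, B->C, C->B

  step 3 ⇒ step 4: BCBAABAACBAABAABCC ⇒ C·B·C·BAA·BAA·C·BAA·BAA·B·C·BAA·BAA·C·BAA·BAA·C·B·B
    A ↦ BAA
    B ↦ C
    C ↦ B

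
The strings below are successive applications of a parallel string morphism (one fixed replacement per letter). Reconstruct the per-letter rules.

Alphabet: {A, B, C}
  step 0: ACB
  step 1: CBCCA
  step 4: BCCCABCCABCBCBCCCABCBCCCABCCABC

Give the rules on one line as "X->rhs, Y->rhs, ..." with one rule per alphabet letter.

  step 0 ⇒ step 1: ACB ⇒ C·BC·CA
    A ↦ C
    B ↦ CA
    C ↦ BC

A->C, B->CA, C->BC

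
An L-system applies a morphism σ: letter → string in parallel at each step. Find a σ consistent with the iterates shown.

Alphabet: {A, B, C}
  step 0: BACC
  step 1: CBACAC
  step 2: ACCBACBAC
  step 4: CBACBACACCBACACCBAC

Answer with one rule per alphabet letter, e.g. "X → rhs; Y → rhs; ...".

A->B, B->C, C->AC

  step 1 ⇒ step 2: CBACAC ⇒ AC·C·B·AC·B·AC
    A ↦ B
    B ↦ C
    C ↦ AC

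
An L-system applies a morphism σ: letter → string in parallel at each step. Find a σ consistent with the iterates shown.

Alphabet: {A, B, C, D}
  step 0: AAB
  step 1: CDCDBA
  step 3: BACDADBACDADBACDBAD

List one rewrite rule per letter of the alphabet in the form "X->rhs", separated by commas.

A->CD, B->BA, C->B, D->AD

  step 0 ⇒ step 1: AAB ⇒ CD·CD·BA
    A ↦ CD
    B ↦ BA
    C ↦ B  (constrained at step 1)
    D ↦ AD  (constrained at step 1)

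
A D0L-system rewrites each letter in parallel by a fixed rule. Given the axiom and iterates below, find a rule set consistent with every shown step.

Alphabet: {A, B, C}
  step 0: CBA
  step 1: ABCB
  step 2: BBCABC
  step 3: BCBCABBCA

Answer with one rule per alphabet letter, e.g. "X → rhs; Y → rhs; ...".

A->B, B->BC, C->A

  step 2 ⇒ step 3: BBCABC ⇒ BC·BC·A·B·BC·A
    A ↦ B
    B ↦ BC
    C ↦ A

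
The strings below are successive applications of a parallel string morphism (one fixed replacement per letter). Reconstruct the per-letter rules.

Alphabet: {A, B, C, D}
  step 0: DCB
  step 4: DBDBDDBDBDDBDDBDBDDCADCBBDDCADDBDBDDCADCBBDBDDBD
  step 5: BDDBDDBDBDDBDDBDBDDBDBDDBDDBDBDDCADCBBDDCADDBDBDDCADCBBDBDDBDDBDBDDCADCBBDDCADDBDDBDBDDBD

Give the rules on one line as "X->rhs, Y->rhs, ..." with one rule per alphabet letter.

A->DCB, B->D, C->DCA, D->BD

  step 4 ⇒ step 5: DBDBDDBDBDDBDDBDBDDCADCBBDDCADDBDBDDCADCBBDBDDBD ⇒ BD·D·BD·D·BD·BD·D·BD·D·BD·BD·D·BD·BD·D·BD·D·BD·BD·DCA·DCB·BD·DCA·D·D·BD·BD·DCA·DCB·BD·BD·D·BD·D·BD·BD·DCA·DCB·BD·DCA·D·D·BD·D·BD·BD·D·BD
    A ↦ DCB
    B ↦ D
    C ↦ DCA
    D ↦ BD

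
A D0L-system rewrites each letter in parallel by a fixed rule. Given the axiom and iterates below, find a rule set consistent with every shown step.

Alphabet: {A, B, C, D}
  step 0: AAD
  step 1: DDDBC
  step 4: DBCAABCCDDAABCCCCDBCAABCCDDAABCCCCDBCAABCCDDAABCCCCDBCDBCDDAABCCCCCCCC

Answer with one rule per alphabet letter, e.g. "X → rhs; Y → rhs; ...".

A->D, B->AAB, C->CC, D->DBC

  step 0 ⇒ step 1: AAD ⇒ D·D·DBC
    A ↦ D
    D ↦ DBC
    B ↦ AAB  (constrained at step 1)
    C ↦ CC  (constrained at step 1)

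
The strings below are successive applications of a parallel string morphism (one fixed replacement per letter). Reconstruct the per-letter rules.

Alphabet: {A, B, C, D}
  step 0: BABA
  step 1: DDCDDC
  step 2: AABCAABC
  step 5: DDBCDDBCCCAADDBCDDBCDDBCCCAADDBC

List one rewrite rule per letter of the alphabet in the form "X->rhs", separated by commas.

  step 1 ⇒ step 2: DDCDDC ⇒ A·A·BC·A·A·BC
    C ↦ BC
    D ↦ A
  step 0 ⇒ step 1: BABA ⇒ DD·C·DD·C
    A ↦ C
  step 0 ⇒ step 1: BABA ⇒ DD·C·DD·C
    B ↦ DD

A->C, B->DD, C->BC, D->A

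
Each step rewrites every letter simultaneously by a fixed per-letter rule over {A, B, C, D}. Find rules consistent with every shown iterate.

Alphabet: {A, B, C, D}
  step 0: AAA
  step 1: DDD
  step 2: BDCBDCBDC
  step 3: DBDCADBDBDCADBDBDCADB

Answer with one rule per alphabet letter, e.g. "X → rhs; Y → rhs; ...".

  step 2 ⇒ step 3: BDCBDCBDC ⇒ D·BDC·ADB·D·BDC·ADB·D·BDC·ADB
    B ↦ D
    C ↦ ADB
    D ↦ BDC
  step 0 ⇒ step 1: AAA ⇒ D·D·D
    A ↦ D

A->D, B->D, C->ADB, D->BDC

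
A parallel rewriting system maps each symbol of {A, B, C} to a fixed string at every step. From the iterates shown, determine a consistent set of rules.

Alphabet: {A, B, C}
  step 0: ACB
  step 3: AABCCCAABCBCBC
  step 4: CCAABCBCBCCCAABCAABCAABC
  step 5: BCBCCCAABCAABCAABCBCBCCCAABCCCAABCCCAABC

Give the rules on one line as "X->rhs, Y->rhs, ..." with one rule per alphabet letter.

  step 4 ⇒ step 5: CCAABCBCBCCCAABCAABCAABC ⇒ BC·BC·C·C·AA·BC·AA·BC·AA·BC·BC·BC·C·C·AA·BC·C·C·AA·BC·C·C·AA·BC
    A ↦ C
    B ↦ AA
    C ↦ BC

A->C, B->AA, C->BC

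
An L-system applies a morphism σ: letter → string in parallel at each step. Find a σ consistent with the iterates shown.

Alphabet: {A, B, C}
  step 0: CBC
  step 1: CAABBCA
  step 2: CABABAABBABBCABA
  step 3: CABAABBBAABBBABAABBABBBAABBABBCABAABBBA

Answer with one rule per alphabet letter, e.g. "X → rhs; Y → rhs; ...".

  step 2 ⇒ step 3: CABABAABBABBCABA ⇒ CA·BA·ABB·BA·ABB·BA·BA·ABB·ABB·BA·ABB·ABB·CA·BA·ABB·BA
    A ↦ BA
    B ↦ ABB
    C ↦ CA

A->BA, B->ABB, C->CA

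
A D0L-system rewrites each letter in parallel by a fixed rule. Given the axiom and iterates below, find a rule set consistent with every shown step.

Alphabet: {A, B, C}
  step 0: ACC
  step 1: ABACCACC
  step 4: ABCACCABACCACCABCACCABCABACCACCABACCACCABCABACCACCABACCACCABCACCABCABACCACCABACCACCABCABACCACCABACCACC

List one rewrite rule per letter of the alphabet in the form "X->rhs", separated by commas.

  step 0 ⇒ step 1: ACC ⇒ AB·ACC·ACC
    A ↦ AB
    C ↦ ACC
    B ↦ C  (constrained at step 1)

A->AB, B->C, C->ACC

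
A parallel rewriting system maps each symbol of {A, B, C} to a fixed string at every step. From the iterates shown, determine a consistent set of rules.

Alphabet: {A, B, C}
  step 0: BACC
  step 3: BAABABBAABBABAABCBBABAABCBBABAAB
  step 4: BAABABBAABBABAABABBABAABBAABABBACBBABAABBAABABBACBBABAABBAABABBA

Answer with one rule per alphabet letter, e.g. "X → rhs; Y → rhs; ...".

  step 3 ⇒ step 4: BAABABBAABBABAABCBBABAABCBBABAAB ⇒ BA·AB·AB·BA·AB·BA·BA·AB·AB·BA·BA·AB·BA·AB·AB·BA·CB·BA·BA·AB·BA·AB·AB·BA·CB·BA·BA·AB·BA·AB·AB·BA
    A ↦ AB
    B ↦ BA
    C ↦ CB

A->AB, B->BA, C->CB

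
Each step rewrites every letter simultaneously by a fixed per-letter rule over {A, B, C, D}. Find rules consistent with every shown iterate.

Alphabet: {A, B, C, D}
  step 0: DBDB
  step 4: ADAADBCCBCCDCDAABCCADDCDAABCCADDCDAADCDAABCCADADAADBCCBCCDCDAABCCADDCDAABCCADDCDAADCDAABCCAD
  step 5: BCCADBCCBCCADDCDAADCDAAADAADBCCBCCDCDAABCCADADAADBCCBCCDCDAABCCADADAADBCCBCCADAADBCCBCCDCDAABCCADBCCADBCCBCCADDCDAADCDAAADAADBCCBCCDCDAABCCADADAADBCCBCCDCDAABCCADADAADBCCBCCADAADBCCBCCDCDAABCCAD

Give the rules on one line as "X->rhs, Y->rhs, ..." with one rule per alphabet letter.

A->BCC, B->DCD, C->A, D->AD

  step 4 ⇒ step 5: ADAADBCCBCCDCDAABCCADDCDAABCCADDCDAADCDAABCCADADAADBCCBCCDCDAABCCADDCDAABCCADDCDAADCDAABCCAD ⇒ BCC·AD·BCC·BCC·AD·DCD·A·A·DCD·A·A·AD·A·AD·BCC·BCC·DCD·A·A·BCC·AD·AD·A·AD·BCC·BCC·DCD·A·A·BCC·AD·AD·A·AD·BCC·BCC·AD·A·AD·BCC·BCC·DCD·A·A·BCC·AD·BCC·AD·BCC·BCC·AD·DCD·A·A·DCD·A·A·AD·A·AD·BCC·BCC·DCD·A·A·BCC·AD·AD·A·AD·BCC·BCC·DCD·A·A·BCC·AD·AD·A·AD·BCC·BCC·AD·A·AD·BCC·BCC·DCD·A·A·BCC·AD
    A ↦ BCC
    B ↦ DCD
    C ↦ A
    D ↦ AD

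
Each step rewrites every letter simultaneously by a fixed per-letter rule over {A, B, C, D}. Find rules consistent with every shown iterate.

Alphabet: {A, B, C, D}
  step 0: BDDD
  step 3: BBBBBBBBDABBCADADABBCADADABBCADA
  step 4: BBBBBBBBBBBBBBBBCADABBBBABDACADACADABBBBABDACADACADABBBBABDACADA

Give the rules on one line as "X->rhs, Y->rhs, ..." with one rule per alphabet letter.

  step 3 ⇒ step 4: BBBBBBBBDABBCADADABBCADADABBCADA ⇒ BB·BB·BB·BB·BB·BB·BB·BB·CA·DA·BB·BB·AB·DA·CA·DA·CA·DA·BB·BB·AB·DA·CA·DA·CA·DA·BB·BB·AB·DA·CA·DA
    A ↦ DA
    B ↦ BB
    C ↦ AB
    D ↦ CA

A->DA, B->BB, C->AB, D->CA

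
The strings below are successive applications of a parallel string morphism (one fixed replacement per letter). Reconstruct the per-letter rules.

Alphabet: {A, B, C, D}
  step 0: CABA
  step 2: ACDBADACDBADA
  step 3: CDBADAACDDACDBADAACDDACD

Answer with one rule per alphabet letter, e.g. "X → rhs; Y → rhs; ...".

A->CD, B->A, C->BA, D->DA

  step 2 ⇒ step 3: ACDBADACDBADA ⇒ CD·BA·DA·A·CD·DA·CD·BA·DA·A·CD·DA·CD
    A ↦ CD
    B ↦ A
    C ↦ BA
    D ↦ DA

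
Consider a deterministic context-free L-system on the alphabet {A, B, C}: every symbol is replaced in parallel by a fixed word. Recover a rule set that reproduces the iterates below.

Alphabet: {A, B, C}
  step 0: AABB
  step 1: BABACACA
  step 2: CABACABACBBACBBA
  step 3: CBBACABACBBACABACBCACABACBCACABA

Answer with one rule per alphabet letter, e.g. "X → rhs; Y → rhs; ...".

A->BA, B->CA, C->CB

  step 2 ⇒ step 3: CABACABACBBACBBA ⇒ CB·BA·CA·BA·CB·BA·CA·BA·CB·CA·CA·BA·CB·CA·CA·BA
    A ↦ BA
    B ↦ CA
    C ↦ CB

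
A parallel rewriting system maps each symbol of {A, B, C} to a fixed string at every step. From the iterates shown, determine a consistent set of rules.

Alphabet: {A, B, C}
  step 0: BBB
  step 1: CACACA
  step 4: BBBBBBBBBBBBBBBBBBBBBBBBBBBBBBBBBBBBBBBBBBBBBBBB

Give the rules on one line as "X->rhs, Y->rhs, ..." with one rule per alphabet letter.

A->BB, B->CA, C->BB

  step 0 ⇒ step 1: BBB ⇒ CA·CA·CA
    B ↦ CA
    A ↦ BB  (constrained at step 1)
    C ↦ BB  (constrained at step 1)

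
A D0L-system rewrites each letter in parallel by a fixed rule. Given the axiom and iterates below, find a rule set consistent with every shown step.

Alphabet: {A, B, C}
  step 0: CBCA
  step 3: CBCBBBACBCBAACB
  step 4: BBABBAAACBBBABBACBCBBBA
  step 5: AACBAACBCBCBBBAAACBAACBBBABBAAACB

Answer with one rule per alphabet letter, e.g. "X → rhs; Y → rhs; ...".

A->CB, B->A, C->BB

  step 4 ⇒ step 5: BBABBAAACBBBABBACBCBBBA ⇒ A·A·CB·A·A·CB·CB·CB·BB·A·A·A·CB·A·A·CB·BB·A·BB·A·A·A·CB
    A ↦ CB
    B ↦ A
    C ↦ BB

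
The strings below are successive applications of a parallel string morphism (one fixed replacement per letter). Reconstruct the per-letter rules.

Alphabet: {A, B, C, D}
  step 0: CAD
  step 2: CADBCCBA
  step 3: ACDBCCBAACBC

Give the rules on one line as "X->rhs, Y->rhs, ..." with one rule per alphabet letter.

A->C, B->CB, C->A, D->DBC

  step 2 ⇒ step 3: CADBCCBA ⇒ A·C·DBC·CB·A·A·CB·C
    A ↦ C
    B ↦ CB
    C ↦ A
    D ↦ DBC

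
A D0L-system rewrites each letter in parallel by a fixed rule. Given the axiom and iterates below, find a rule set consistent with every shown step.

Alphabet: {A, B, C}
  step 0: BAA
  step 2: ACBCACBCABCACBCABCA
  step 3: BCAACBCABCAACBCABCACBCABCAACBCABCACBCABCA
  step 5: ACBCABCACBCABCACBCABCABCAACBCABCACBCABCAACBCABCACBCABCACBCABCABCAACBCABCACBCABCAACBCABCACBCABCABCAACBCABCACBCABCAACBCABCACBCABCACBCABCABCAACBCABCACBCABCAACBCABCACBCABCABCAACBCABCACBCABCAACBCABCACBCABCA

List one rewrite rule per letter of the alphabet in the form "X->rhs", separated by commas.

A->BCA, B->CBC, C->A

  step 2 ⇒ step 3: ACBCACBCABCACBCABCA ⇒ BCA·A·CBC·A·BCA·A·CBC·A·BCA·CBC·A·BCA·A·CBC·A·BCA·CBC·A·BCA
    A ↦ BCA
    B ↦ CBC
    C ↦ A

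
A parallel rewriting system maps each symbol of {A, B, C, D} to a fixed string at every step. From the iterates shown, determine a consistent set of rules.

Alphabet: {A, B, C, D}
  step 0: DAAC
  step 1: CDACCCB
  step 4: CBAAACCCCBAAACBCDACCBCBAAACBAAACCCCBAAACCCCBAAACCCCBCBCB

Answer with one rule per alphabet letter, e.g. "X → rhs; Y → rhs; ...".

  step 0 ⇒ step 1: DAAC ⇒ CDA·C·C·CB
    A ↦ C
    C ↦ CB
    D ↦ CDA
    B ↦ AAA  (constrained at step 1)

A->C, B->AAA, C->CB, D->CDA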